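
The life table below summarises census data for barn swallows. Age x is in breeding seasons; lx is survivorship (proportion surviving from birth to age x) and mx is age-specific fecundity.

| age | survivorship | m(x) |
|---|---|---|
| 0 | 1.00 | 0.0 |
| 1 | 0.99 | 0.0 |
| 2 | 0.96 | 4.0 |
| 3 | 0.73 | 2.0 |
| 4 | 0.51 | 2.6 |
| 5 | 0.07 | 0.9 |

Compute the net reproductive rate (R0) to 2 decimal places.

lx·mx by age: 0, 0, 3.84, 1.46, 1.326, 0.063
R0 = Σ lx·mx = 6.689 → 6.69

6.69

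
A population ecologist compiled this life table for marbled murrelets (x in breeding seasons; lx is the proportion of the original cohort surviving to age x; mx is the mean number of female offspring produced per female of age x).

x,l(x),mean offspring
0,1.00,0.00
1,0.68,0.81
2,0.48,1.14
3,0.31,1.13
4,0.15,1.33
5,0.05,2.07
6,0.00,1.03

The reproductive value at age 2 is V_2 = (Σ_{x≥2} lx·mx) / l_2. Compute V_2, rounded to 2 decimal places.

2.50

lx·mx for x ≥ 2: 0.5472, 0.3503, 0.1995, 0.1035, 0 → sum = 1.2005
V_2 = 1.2005 / l_2 = 1.2005 / 0.48 = 2.501042… → 2.50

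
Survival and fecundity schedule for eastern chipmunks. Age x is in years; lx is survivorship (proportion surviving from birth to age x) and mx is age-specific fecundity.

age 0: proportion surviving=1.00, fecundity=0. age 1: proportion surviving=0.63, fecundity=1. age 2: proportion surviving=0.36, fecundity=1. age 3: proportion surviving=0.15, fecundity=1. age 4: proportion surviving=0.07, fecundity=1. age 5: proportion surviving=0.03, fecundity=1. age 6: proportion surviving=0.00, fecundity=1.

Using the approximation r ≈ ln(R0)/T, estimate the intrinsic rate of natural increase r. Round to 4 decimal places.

R0 = Σ lx·mx = 0 + 0.63 + 0.36 + 0.15 + 0.07 + 0.03 + 0 = 1.24
Σ x·lx·mx = 2.23; T = 2.23/1.24 = 1.79839…
r ≈ ln(R0)/T = ln(1.24)/1.79839… = 0.119614… → 0.1196

0.1196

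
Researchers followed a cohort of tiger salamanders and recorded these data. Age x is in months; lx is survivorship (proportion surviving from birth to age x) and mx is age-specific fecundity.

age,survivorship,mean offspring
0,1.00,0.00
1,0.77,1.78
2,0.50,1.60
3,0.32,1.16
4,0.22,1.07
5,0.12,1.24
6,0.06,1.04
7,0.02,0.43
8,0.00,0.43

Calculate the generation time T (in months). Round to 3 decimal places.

2.070

lx·mx: 0, 1.3706, 0.8, 0.3712, 0.2354, 0.1488, 0.0624, 0.0086, 0 → R0 = 2.997
x·lx·mx: 0, 1.3706, 1.6, 1.1136, 0.9416, 0.744, 0.3744, 0.0602, 0 → Σ = 6.2044
T = 6.2044 / 2.997 = 2.070204… → 2.070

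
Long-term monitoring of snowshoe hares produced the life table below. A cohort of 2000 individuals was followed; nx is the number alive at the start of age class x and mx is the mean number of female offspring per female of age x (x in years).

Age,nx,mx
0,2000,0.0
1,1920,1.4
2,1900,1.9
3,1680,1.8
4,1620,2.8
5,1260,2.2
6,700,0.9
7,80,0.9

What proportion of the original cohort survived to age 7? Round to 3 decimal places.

l_7 = n_7/n_0 = 80/2000 = 0.04 → 0.040

0.040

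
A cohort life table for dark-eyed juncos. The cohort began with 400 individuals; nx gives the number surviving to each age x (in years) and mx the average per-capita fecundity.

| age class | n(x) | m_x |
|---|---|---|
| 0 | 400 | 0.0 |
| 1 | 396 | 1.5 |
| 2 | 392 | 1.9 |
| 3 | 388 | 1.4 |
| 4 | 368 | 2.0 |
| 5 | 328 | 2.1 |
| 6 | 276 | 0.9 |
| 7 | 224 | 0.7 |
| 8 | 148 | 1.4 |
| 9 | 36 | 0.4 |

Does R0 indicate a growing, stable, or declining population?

growing

lx = nx/n0 = nx/400: 1, 0.99, 0.98, 0.97, 0.92, 0.82, 0.69, 0.56, 0.37, 0.09
R0 = Σ lx·mx = 0 + 1.485 + 1.862 + 1.358 + 1.84 + 1.722 + 0.621 + 0.392 + 0.518 + 0.036 = 9.834
R0 > 1, so the population is growing.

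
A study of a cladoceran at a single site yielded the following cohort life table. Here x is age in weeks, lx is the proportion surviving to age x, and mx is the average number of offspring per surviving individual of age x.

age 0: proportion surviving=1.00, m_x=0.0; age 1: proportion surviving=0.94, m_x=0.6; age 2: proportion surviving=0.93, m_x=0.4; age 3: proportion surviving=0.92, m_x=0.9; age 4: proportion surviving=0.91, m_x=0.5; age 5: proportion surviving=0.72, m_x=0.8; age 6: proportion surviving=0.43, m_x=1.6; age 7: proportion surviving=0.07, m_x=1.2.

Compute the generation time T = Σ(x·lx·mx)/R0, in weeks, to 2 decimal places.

lx·mx: 0, 0.564, 0.372, 0.828, 0.455, 0.576, 0.688, 0.084 → R0 = 3.567
x·lx·mx: 0, 0.564, 0.744, 2.484, 1.82, 2.88, 4.128, 0.588 → Σ = 13.208
T = 13.208 / 3.567 = 3.702832… → 3.70

3.70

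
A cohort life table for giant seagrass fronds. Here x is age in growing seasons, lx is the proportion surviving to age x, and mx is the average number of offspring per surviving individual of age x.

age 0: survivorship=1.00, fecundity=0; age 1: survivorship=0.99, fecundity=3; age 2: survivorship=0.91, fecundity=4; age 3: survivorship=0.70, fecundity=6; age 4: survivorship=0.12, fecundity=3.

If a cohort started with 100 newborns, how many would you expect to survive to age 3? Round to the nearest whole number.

70

Expected survivors = N0 · l_3 = 100 × 0.70 = 70 → 70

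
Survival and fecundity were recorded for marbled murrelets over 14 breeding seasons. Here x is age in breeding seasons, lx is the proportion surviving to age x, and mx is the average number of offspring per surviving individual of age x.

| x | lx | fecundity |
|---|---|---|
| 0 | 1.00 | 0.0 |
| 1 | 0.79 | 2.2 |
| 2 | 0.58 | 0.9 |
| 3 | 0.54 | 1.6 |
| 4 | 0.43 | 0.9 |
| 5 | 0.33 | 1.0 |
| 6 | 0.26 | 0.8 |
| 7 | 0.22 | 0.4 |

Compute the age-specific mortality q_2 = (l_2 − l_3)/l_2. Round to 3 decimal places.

0.069

q_2 = (l_2 − l_3) / l_2 = (0.58 − 0.54) / 0.58
     = 0.04 / 0.58 = 0.068966… → 0.069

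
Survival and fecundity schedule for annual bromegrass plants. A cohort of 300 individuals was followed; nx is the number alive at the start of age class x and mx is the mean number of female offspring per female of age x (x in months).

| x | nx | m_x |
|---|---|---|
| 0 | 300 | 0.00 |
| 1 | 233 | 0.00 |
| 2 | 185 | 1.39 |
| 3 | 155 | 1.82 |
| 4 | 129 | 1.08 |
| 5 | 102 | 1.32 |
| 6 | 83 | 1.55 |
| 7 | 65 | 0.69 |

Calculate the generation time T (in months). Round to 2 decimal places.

3.73

lx = nx/n0 = nx/300: 1, 0.77667…, 0.61667…, 0.51667…, 0.43, 0.34, 0.27667…, 0.21667…
lx·mx: 0, 0, 0.857167…, 0.940333…, 0.4644, 0.4488, 0.428833…, 0.1495… → R0 = 3.289033…
x·lx·mx: 0, 0, 1.714333…, 2.821…, 1.8576, 2.244, 2.573…, 1.0465… → Σ = 12.256433…
T = 12.256433… / 3.289033… = 3.726455… → 3.73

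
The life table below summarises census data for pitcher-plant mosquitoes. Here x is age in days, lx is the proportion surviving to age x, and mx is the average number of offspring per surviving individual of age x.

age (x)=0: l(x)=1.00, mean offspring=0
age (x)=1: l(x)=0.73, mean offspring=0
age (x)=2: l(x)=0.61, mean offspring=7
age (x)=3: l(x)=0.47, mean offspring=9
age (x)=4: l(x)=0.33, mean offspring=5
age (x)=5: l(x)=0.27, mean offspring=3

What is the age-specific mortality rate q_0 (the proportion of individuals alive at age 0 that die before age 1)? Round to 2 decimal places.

0.27

q_0 = (l_0 − l_1) / l_0 = (1 − 0.73) / 1
     = 0.27 / 1 = 0.27 → 0.27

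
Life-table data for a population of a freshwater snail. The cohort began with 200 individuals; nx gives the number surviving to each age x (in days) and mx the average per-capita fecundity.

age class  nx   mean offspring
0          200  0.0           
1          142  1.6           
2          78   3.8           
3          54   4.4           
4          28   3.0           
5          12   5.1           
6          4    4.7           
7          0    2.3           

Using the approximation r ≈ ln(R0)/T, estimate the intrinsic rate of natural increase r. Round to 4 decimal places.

0.6195

lx = nx/n0 = nx/200: 1, 0.71, 0.39, 0.27, 0.14, 0.06, 0.02, 0
R0 = Σ lx·mx = 0 + 1.136 + 1.482 + 1.188 + 0.42 + 0.306 + 0.094 + 0 = 4.626
Σ x·lx·mx = 11.438; T = 11.438/4.626 = 2.47255…
r ≈ ln(R0)/T = ln(4.626)/2.47255… = 0.61948… → 0.6195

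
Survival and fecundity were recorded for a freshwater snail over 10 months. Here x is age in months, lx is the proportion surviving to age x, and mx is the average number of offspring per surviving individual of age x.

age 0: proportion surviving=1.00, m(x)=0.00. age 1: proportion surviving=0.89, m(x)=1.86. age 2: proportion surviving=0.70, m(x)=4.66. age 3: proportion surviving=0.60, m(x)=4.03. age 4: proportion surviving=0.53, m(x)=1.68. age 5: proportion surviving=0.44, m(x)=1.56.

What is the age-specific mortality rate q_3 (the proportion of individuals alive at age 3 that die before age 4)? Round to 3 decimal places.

0.117

q_3 = (l_3 − l_4) / l_3 = (0.6 − 0.53) / 0.6
     = 0.07 / 0.6 = 0.116667… → 0.117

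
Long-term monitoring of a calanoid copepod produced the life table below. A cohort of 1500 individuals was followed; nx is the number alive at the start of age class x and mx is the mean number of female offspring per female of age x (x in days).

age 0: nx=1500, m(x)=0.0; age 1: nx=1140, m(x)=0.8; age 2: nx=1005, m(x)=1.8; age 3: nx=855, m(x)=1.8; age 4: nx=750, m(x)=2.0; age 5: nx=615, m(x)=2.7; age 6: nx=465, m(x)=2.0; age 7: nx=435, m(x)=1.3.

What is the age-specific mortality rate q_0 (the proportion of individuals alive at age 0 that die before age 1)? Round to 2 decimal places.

0.24

lx = nx/n0 = nx/1500: 1, 0.76, 0.67, 0.57, 0.5, 0.41, 0.31, 0.29
q_0 = (l_0 − l_1) / l_0 = (1 − 0.76) / 1
     = 0.24 / 1 = 0.24 → 0.24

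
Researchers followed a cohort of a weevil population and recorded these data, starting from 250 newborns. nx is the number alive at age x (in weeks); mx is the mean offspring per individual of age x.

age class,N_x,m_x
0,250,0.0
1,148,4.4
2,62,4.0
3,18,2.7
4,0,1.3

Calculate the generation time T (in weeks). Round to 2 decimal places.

lx = nx/n0 = nx/250: 1, 0.592, 0.248, 0.072, 0
lx·mx: 0, 2.6048, 0.992, 0.1944, 0 → R0 = 3.7912
x·lx·mx: 0, 2.6048, 1.984, 0.5832, 0 → Σ = 5.172
T = 5.172 / 3.7912 = 1.364212… → 1.36

1.36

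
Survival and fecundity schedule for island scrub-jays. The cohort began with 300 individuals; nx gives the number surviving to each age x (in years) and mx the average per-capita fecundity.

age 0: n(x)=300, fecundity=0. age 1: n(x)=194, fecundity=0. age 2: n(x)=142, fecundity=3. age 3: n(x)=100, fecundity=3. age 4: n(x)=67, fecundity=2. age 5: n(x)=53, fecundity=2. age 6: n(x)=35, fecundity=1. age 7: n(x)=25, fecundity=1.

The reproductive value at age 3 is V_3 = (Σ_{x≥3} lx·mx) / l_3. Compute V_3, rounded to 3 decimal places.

6.000

lx = nx/n0 = nx/300: 1, 0.64667…, 0.47333…, 0.33333…, 0.22333…, 0.17667…, 0.11667…, 0.08333…
lx·mx for x ≥ 3: 1…, 0.446667…, 0.353333…, 0.116667…, 0.083333… → sum = 2…
V_3 = 2… / l_3 = 2… / 0.333333… = 6… → 6.000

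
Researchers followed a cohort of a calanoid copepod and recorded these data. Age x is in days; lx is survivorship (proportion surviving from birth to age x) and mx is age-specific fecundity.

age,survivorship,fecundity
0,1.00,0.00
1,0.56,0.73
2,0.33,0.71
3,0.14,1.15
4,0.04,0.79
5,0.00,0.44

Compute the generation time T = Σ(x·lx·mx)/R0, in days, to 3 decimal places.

lx·mx: 0, 0.4088, 0.2343, 0.161, 0.0316, 0 → R0 = 0.8357
x·lx·mx: 0, 0.4088, 0.4686, 0.483, 0.1264, 0 → Σ = 1.4868
T = 1.4868 / 0.8357 = 1.779107… → 1.779

1.779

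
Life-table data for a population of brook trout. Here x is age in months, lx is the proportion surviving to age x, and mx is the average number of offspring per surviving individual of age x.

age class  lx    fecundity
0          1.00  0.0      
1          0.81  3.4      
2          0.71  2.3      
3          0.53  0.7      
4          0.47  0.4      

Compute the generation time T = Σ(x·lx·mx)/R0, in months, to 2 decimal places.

1.59

lx·mx: 0, 2.754, 1.633, 0.371, 0.188 → R0 = 4.946
x·lx·mx: 0, 2.754, 3.266, 1.113, 0.752 → Σ = 7.885
T = 7.885 / 4.946 = 1.594218… → 1.59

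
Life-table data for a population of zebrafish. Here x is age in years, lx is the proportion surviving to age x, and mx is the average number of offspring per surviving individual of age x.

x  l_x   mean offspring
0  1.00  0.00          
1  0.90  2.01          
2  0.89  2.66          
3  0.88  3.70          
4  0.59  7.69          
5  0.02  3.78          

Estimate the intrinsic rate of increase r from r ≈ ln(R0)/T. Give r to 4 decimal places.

0.8604

R0 = Σ lx·mx = 0 + 1.809 + 2.3674 + 3.256 + 4.5371 + 0.0756 = 12.0451
Σ x·lx·mx = 34.8382; T = 34.8382/12.0451 = 2.89231…
r ≈ ln(R0)/T = ln(12.0451)/2.89231… = 0.860439… → 0.8604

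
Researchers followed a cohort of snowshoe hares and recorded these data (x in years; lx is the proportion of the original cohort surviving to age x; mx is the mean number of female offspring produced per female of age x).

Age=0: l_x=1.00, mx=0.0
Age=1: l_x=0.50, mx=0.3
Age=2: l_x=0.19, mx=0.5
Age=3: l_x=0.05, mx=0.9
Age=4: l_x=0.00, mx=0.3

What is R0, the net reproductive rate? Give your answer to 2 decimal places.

0.29

lx·mx by age: 0, 0.15, 0.095, 0.045, 0
R0 = Σ lx·mx = 0.29 → 0.29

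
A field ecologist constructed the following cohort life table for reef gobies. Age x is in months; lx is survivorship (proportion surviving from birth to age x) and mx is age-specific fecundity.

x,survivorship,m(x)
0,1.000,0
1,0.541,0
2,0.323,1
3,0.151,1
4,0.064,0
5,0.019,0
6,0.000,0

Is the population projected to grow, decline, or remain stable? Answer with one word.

declining

R0 = Σ lx·mx = 0 + 0 + 0.323 + 0.151 + 0 + 0 + 0 = 0.474
R0 < 1, so the population is declining.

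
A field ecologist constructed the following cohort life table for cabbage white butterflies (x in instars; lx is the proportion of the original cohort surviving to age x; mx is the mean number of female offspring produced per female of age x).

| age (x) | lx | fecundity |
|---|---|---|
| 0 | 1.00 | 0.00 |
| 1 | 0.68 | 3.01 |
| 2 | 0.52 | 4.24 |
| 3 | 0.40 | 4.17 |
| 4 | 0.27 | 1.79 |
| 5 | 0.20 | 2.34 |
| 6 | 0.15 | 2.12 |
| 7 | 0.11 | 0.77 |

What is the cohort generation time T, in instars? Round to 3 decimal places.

lx·mx: 0, 2.0468, 2.2048, 1.668, 0.4833, 0.468, 0.318, 0.0847 → R0 = 7.2736
x·lx·mx: 0, 2.0468, 4.4096, 5.004, 1.9332, 2.34, 1.908, 0.5929 → Σ = 18.2345
T = 18.2345 / 7.2736 = 2.506943… → 2.507

2.507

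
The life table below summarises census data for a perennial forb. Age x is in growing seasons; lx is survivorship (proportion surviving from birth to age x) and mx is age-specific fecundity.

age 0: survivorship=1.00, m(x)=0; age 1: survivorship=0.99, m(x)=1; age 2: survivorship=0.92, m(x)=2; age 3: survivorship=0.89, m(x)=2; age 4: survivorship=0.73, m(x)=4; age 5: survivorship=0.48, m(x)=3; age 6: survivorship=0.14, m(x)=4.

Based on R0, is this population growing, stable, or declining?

growing

R0 = Σ lx·mx = 0 + 0.99 + 1.84 + 1.78 + 2.92 + 1.44 + 0.56 = 9.53
R0 > 1, so the population is growing.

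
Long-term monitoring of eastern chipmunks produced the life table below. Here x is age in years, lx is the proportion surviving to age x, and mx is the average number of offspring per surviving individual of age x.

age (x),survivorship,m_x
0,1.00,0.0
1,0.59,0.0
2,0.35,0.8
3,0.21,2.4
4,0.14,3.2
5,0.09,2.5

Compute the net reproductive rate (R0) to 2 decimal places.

lx·mx by age: 0, 0, 0.28, 0.504, 0.448, 0.225
R0 = Σ lx·mx = 1.457 → 1.46

1.46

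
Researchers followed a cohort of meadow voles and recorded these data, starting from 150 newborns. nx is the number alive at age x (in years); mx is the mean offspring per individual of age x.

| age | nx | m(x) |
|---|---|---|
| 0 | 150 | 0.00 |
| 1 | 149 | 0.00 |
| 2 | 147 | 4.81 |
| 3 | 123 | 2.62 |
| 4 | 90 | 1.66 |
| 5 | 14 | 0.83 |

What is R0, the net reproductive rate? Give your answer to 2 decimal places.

7.94

lx = nx/n0 = nx/150: 1, 0.99333…, 0.98, 0.82, 0.6, 0.09333…
lx·mx by age: 0, 0, 4.7138, 2.1484, 0.996, 0.077467…
R0 = Σ lx·mx = 7.935667… → 7.94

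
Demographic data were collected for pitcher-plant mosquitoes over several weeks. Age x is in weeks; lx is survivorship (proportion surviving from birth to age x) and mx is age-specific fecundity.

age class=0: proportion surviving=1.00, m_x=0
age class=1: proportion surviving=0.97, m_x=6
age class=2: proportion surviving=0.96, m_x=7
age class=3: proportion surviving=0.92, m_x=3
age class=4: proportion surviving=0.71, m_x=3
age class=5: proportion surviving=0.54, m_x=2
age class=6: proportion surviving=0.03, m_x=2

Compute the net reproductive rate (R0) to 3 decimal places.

18.570

lx·mx by age: 0, 5.82, 6.72, 2.76, 2.13, 1.08, 0.06
R0 = Σ lx·mx = 18.57 → 18.570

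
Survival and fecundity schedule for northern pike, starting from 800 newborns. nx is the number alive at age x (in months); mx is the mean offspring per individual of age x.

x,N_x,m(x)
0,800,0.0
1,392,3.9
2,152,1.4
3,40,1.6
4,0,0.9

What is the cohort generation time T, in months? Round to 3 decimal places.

1.189

lx = nx/n0 = nx/800: 1, 0.49, 0.19, 0.05, 0
lx·mx: 0, 1.911, 0.266, 0.08, 0 → R0 = 2.257
x·lx·mx: 0, 1.911, 0.532, 0.24, 0 → Σ = 2.683
T = 2.683 / 2.257 = 1.188746… → 1.189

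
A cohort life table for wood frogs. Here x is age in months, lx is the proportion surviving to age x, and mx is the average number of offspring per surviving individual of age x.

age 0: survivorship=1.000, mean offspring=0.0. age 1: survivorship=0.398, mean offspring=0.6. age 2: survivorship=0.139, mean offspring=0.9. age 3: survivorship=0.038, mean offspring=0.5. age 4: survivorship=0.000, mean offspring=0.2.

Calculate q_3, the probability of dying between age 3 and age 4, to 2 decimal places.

q_3 = (l_3 − l_4) / l_3 = (0.038 − 0) / 0.038
     = 0.038 / 0.038 = 1 → 1.00

1.00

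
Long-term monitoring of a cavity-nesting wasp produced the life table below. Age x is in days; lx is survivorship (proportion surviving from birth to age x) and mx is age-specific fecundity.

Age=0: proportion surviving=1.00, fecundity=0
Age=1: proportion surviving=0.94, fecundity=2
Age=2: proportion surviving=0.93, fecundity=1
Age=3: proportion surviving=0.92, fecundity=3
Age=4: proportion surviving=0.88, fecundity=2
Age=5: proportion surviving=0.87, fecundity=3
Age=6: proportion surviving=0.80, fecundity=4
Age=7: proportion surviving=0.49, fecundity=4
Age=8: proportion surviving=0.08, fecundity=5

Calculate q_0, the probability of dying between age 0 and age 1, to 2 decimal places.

q_0 = (l_0 − l_1) / l_0 = (1 − 0.94) / 1
     = 0.06 / 1 = 0.06 → 0.06

0.06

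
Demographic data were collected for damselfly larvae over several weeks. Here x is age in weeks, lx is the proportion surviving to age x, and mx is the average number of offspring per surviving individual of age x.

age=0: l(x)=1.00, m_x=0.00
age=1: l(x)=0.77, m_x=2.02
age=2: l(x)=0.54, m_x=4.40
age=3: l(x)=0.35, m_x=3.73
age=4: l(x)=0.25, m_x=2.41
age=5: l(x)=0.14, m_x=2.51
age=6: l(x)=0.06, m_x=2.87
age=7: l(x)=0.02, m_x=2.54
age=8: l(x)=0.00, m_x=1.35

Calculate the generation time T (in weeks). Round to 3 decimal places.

2.460

lx·mx: 0, 1.5554, 2.376, 1.3055, 0.6025, 0.3514, 0.1722, 0.0508, 0 → R0 = 6.4138
x·lx·mx: 0, 1.5554, 4.752, 3.9165, 2.41, 1.757, 1.0332, 0.3556, 0 → Σ = 15.7797
T = 15.7797 / 6.4138 = 2.460273… → 2.460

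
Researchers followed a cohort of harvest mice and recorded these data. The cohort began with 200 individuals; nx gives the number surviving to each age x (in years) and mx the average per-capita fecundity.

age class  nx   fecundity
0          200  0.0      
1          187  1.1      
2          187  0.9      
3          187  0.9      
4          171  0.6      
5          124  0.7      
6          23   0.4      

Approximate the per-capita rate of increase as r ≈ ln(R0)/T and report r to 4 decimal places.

0.4984

lx = nx/n0 = nx/200: 1, 0.935, 0.935, 0.935, 0.855, 0.62, 0.115
R0 = Σ lx·mx = 0 + 1.0285 + 0.8415 + 0.8415 + 0.513 + 0.434 + 0.046 = 3.7045
Σ x·lx·mx = 9.734; T = 9.734/3.7045 = 2.62762…
r ≈ ln(R0)/T = ln(3.7045)/2.62762… = 0.498379… → 0.4984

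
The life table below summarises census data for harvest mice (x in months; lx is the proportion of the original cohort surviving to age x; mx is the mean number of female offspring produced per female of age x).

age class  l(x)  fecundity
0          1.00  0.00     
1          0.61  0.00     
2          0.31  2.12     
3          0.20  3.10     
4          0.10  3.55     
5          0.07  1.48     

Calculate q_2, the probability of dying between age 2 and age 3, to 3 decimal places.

q_2 = (l_2 − l_3) / l_2 = (0.31 − 0.2) / 0.31
     = 0.11 / 0.31 = 0.354839… → 0.355

0.355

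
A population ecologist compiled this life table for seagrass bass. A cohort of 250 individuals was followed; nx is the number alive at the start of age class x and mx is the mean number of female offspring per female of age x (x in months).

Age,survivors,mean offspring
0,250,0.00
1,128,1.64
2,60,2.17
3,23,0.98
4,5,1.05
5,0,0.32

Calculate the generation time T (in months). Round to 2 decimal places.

1.52

lx = nx/n0 = nx/250: 1, 0.512, 0.24, 0.092, 0.02, 0
lx·mx: 0, 0.83968, 0.5208, 0.09016, 0.021, 0 → R0 = 1.47164
x·lx·mx: 0, 0.83968, 1.0416, 0.27048, 0.084, 0 → Σ = 2.23576
T = 2.23576 / 1.47164 = 1.51923… → 1.52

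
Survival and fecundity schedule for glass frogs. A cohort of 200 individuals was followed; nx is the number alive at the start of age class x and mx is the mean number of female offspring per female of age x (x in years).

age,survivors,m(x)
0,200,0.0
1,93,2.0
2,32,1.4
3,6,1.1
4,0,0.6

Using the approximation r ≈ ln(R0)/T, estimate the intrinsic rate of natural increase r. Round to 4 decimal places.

lx = nx/n0 = nx/200: 1, 0.465, 0.16, 0.03, 0
R0 = Σ lx·mx = 0 + 0.93 + 0.224 + 0.033 + 0 = 1.187
Σ x·lx·mx = 1.477; T = 1.477/1.187 = 1.24431…
r ≈ ln(R0)/T = ln(1.187)/1.24431… = 0.13777… → 0.1378

0.1378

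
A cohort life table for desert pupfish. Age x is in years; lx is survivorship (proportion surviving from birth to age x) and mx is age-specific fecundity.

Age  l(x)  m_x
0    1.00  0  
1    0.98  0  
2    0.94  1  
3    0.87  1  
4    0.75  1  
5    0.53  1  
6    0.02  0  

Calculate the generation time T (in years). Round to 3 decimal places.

3.282

lx·mx: 0, 0, 0.94, 0.87, 0.75, 0.53, 0 → R0 = 3.09
x·lx·mx: 0, 0, 1.88, 2.61, 3, 2.65, 0 → Σ = 10.14
T = 10.14 / 3.09 = 3.281553… → 3.282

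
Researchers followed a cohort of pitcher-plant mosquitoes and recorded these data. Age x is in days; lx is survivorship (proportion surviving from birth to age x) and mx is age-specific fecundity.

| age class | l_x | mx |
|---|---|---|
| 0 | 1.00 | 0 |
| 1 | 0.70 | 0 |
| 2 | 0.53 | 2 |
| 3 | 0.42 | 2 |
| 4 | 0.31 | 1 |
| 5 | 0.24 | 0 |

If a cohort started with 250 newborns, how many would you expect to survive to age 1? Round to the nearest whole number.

175

Expected survivors = N0 · l_1 = 250 × 0.70 = 175 → 175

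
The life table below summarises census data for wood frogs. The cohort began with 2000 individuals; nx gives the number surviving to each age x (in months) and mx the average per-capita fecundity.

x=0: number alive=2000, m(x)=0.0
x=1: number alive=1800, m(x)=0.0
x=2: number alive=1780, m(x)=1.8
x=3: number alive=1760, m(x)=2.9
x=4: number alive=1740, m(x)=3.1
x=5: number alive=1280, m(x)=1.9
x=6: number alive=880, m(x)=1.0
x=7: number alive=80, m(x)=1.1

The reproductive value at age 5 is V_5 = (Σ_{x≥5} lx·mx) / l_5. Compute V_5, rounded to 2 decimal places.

lx = nx/n0 = nx/2000: 1, 0.9, 0.89, 0.88, 0.87, 0.64, 0.44, 0.04
lx·mx for x ≥ 5: 1.216, 0.44, 0.044 → sum = 1.7
V_5 = 1.7 / l_5 = 1.7 / 0.64 = 2.65625 → 2.66

2.66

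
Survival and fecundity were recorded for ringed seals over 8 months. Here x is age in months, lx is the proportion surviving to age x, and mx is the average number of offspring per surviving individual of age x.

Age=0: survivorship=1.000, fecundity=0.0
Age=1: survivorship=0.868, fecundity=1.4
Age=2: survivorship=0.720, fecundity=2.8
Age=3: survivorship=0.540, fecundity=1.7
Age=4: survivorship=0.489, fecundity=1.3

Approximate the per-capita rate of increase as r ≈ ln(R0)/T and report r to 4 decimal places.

R0 = Σ lx·mx = 0 + 1.2152 + 2.016 + 0.918 + 0.6357 = 4.7849
Σ x·lx·mx = 10.544; T = 10.544/4.7849 = 2.2036…
r ≈ ln(R0)/T = ln(4.7849)/2.2036… = 0.710413… → 0.7104

0.7104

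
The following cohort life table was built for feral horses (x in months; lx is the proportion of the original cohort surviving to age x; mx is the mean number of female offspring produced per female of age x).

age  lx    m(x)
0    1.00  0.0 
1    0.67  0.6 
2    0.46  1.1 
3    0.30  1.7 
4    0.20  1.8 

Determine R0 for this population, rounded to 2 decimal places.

lx·mx by age: 0, 0.402, 0.506, 0.51, 0.36
R0 = Σ lx·mx = 1.778 → 1.78

1.78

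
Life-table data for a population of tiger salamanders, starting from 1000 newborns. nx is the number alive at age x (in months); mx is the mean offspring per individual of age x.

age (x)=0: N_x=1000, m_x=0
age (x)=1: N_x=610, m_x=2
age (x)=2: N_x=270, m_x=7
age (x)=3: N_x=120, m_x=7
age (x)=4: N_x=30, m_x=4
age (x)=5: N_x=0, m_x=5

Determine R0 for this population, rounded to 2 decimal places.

4.07

lx = nx/n0 = nx/1000: 1, 0.61, 0.27, 0.12, 0.03, 0
lx·mx by age: 0, 1.22, 1.89, 0.84, 0.12, 0
R0 = Σ lx·mx = 4.07 → 4.07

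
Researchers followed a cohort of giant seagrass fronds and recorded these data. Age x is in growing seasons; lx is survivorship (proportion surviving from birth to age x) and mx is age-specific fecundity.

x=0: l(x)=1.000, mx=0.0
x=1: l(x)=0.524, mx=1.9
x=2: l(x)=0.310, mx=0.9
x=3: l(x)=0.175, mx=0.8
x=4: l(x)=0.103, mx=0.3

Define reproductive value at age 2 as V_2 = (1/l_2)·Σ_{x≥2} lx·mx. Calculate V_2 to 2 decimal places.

1.45

lx·mx for x ≥ 2: 0.279, 0.14, 0.0309 → sum = 0.4499
V_2 = 0.4499 / l_2 = 0.4499 / 0.31 = 1.45129… → 1.45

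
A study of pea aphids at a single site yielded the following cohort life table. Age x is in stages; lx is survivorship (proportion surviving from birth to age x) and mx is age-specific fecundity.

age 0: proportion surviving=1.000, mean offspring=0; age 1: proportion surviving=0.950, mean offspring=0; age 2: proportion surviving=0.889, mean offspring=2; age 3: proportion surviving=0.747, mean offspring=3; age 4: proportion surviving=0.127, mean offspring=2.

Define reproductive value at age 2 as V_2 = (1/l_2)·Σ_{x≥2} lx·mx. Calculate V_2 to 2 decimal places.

lx·mx for x ≥ 2: 1.778, 2.241, 0.254 → sum = 4.273
V_2 = 4.273 / l_2 = 4.273 / 0.889 = 4.806524… → 4.81

4.81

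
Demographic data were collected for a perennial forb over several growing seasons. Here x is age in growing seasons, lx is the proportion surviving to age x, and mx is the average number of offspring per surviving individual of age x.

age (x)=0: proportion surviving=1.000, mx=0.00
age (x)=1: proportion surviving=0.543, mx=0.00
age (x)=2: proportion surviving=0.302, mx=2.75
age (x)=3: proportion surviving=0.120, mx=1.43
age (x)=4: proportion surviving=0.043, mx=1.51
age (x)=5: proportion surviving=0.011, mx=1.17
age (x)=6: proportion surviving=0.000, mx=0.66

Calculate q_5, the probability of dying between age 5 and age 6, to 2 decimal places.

1.00

q_5 = (l_5 − l_6) / l_5 = (0.011 − 0) / 0.011
     = 0.011 / 0.011 = 1 → 1.00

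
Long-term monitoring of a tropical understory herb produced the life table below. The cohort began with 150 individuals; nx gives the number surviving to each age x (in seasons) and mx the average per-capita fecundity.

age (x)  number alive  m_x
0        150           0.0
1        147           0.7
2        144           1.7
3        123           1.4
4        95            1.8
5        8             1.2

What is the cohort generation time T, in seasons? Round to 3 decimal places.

2.628

lx = nx/n0 = nx/150: 1, 0.98, 0.96, 0.82, 0.63333…, 0.05333…
lx·mx: 0, 0.686, 1.632, 1.148, 1.14…, 0.064… → R0 = 4.67…
x·lx·mx: 0, 0.686, 3.264, 3.444, 4.56…, 0.32… → Σ = 12.274…
T = 12.274… / 4.67… = 2.628266… → 2.628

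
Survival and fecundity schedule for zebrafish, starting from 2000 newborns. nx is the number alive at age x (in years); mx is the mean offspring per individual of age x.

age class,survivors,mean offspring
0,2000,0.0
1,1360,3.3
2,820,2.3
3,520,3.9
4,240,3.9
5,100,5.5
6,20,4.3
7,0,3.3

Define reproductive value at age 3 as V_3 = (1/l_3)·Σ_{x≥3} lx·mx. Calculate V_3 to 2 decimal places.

lx = nx/n0 = nx/2000: 1, 0.68, 0.41, 0.26, 0.12, 0.05, 0.01, 0
lx·mx for x ≥ 3: 1.014, 0.468, 0.275, 0.043, 0 → sum = 1.8
V_3 = 1.8 / l_3 = 1.8 / 0.26 = 6.923077… → 6.92

6.92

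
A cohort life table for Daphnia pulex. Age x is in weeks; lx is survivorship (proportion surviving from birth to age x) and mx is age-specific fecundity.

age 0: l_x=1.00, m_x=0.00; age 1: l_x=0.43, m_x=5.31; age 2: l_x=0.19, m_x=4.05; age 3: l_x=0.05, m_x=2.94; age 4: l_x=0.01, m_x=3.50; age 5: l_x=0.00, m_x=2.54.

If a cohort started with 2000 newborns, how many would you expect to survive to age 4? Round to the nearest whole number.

Expected survivors = N0 · l_4 = 2000 × 0.01 = 20 → 20

20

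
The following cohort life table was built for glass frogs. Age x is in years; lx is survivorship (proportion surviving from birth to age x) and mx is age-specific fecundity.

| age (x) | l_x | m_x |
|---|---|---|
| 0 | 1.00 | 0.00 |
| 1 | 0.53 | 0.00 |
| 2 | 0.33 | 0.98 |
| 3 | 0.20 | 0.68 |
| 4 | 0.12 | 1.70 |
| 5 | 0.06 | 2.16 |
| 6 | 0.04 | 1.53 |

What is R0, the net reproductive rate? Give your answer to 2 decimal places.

lx·mx by age: 0, 0, 0.3234, 0.136, 0.204, 0.1296, 0.0612
R0 = Σ lx·mx = 0.8542 → 0.85

0.85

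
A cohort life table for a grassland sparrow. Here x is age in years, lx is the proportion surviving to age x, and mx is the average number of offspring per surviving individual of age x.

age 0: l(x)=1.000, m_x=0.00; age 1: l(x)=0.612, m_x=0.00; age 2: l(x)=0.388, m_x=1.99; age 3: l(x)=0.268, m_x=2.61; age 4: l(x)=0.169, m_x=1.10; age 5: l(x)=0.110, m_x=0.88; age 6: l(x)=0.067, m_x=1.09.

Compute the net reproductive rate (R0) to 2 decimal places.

1.83

lx·mx by age: 0, 0, 0.77212, 0.69948, 0.1859, 0.0968, 0.07303
R0 = Σ lx·mx = 1.82733 → 1.83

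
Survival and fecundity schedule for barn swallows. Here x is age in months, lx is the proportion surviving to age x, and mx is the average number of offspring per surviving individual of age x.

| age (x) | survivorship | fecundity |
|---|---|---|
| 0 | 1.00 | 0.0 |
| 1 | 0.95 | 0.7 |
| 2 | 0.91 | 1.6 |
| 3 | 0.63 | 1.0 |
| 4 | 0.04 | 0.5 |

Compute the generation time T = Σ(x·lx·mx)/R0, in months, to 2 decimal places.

2.00

lx·mx: 0, 0.665, 1.456, 0.63, 0.02 → R0 = 2.771
x·lx·mx: 0, 0.665, 2.912, 1.89, 0.08 → Σ = 5.547
T = 5.547 / 2.771 = 2.001804… → 2.00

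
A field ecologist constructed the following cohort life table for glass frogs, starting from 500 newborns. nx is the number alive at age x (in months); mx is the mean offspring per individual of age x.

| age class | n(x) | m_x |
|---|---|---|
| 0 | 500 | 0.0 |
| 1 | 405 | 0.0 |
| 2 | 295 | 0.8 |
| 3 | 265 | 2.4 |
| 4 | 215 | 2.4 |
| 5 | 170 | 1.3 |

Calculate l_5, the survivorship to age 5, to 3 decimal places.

0.340

l_5 = n_5/n_0 = 170/500 = 0.34 → 0.340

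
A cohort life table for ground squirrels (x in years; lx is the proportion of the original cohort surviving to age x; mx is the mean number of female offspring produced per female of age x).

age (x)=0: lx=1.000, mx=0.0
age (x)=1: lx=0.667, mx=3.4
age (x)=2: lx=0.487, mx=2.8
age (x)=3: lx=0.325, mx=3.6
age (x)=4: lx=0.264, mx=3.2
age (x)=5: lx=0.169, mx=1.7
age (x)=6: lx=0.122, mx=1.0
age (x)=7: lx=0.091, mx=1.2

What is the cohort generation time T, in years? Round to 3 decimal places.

lx·mx: 0, 2.2678, 1.3636, 1.17, 0.8448, 0.2873, 0.122, 0.1092 → R0 = 6.1647
x·lx·mx: 0, 2.2678, 2.7272, 3.51, 3.3792, 1.4365, 0.732, 0.7644 → Σ = 14.8171
T = 14.8171 / 6.1647 = 2.40354… → 2.404

2.404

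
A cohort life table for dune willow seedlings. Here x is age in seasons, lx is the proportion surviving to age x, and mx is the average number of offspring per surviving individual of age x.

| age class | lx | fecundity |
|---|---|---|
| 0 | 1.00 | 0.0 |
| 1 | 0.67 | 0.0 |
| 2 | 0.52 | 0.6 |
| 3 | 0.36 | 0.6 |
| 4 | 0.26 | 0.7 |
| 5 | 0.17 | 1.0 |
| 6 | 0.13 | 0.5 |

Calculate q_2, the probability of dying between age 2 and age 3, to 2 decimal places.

q_2 = (l_2 − l_3) / l_2 = (0.52 − 0.36) / 0.52
     = 0.16 / 0.52 = 0.307692… → 0.31

0.31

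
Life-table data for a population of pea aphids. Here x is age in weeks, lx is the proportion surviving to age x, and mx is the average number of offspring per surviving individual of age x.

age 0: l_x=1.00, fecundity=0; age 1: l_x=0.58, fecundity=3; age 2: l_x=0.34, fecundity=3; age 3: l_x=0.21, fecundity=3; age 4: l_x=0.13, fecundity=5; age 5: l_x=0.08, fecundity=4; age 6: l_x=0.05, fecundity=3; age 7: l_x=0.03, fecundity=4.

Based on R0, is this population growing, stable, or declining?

R0 = Σ lx·mx = 0 + 1.74 + 1.02 + 0.63 + 0.65 + 0.32 + 0.15 + 0.12 = 4.63
R0 > 1, so the population is growing.

growing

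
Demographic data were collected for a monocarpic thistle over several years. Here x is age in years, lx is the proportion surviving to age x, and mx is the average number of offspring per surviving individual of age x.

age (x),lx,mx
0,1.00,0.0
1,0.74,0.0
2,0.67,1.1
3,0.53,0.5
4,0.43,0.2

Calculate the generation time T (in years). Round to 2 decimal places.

2.40

lx·mx: 0, 0, 0.737, 0.265, 0.086 → R0 = 1.088
x·lx·mx: 0, 0, 1.474, 0.795, 0.344 → Σ = 2.613
T = 2.613 / 1.088 = 2.401654… → 2.40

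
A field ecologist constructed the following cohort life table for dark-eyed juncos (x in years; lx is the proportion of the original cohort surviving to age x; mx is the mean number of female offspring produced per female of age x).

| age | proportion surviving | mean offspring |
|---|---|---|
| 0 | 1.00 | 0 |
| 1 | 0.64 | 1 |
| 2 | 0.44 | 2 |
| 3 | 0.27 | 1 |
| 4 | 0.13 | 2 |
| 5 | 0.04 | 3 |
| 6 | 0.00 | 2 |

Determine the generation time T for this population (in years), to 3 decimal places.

lx·mx: 0, 0.64, 0.88, 0.27, 0.26, 0.12, 0 → R0 = 2.17
x·lx·mx: 0, 0.64, 1.76, 0.81, 1.04, 0.6, 0 → Σ = 4.85
T = 4.85 / 2.17 = 2.235023… → 2.235

2.235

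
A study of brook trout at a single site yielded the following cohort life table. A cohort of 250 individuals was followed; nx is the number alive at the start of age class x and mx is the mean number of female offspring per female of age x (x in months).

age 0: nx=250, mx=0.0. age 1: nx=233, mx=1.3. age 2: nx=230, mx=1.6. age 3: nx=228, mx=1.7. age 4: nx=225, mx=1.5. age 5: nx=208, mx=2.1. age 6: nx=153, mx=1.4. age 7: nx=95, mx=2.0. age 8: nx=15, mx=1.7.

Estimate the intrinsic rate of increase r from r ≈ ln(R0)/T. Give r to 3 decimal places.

lx = nx/n0 = nx/250: 1, 0.932, 0.92, 0.912, 0.9, 0.832, 0.612, 0.38, 0.06
R0 = Σ lx·mx = 0 + 1.2116 + 1.472 + 1.5504 + 1.35 + 1.7472 + 0.8568 + 0.76 + 0.102 = 9.05
Σ x·lx·mx = 34.2196; T = 34.2196/9.05 = 3.78117…
r ≈ ln(R0)/T = ln(9.05)/3.78117… = 0.58256… → 0.583

0.583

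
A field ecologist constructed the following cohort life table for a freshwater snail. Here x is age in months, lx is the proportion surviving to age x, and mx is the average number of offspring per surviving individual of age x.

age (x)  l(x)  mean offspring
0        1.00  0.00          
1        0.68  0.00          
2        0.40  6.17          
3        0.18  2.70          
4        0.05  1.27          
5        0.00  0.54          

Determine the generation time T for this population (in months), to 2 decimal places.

2.20

lx·mx: 0, 0, 2.468, 0.486, 0.0635, 0 → R0 = 3.0175
x·lx·mx: 0, 0, 4.936, 1.458, 0.254, 0 → Σ = 6.648
T = 6.648 / 3.0175 = 2.203148… → 2.20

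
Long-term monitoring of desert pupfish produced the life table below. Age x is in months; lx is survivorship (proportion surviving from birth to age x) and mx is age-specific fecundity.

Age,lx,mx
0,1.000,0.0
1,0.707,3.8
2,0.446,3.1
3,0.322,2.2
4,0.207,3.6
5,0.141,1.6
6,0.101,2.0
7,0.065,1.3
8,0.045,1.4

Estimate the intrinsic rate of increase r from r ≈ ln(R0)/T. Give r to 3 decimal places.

0.788

R0 = Σ lx·mx = 0 + 2.6866 + 1.3826 + 0.7084 + 0.7452 + 0.2256 + 0.202 + 0.0845 + 0.063 = 6.0979
Σ x·lx·mx = 13.9933; T = 13.9933/6.0979 = 2.29477…
r ≈ ln(R0)/T = ln(6.0979)/2.29477… = 0.78785… → 0.788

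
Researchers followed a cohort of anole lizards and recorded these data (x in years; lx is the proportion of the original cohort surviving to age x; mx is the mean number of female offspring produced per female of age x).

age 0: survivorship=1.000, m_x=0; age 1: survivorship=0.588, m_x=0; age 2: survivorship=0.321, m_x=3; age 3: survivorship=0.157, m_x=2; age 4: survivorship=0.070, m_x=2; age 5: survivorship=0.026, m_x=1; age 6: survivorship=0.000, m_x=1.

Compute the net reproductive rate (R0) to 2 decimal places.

1.44

lx·mx by age: 0, 0, 0.963, 0.314, 0.14, 0.026, 0
R0 = Σ lx·mx = 1.443 → 1.44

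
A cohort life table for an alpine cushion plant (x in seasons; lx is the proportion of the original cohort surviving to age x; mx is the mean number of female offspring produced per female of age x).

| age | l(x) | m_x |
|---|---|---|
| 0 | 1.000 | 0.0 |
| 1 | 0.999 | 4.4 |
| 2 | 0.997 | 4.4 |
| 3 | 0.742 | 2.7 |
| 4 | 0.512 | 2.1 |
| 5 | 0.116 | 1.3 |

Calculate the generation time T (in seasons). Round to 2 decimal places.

lx·mx: 0, 4.3956, 4.3868, 2.0034, 1.0752, 0.1508 → R0 = 12.0118
x·lx·mx: 0, 4.3956, 8.7736, 6.0102, 4.3008, 0.754 → Σ = 24.2342
T = 24.2342 / 12.0118 = 2.017533… → 2.02

2.02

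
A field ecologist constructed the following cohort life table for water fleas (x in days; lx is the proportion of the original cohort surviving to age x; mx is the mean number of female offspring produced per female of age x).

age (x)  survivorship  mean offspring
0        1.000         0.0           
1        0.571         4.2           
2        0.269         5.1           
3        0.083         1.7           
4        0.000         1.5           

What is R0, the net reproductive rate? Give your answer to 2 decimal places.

lx·mx by age: 0, 2.3982, 1.3719, 0.1411, 0
R0 = Σ lx·mx = 3.9112 → 3.91

3.91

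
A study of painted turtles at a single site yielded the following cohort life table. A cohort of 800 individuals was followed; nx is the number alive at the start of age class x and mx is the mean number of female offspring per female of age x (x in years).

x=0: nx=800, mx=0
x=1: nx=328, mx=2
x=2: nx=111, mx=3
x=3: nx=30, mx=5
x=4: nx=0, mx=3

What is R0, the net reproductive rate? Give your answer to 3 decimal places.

lx = nx/n0 = nx/800: 1, 0.41, 0.13875, 0.0375, 0
lx·mx by age: 0, 0.82, 0.41625, 0.1875, 0
R0 = Σ lx·mx = 1.42375 → 1.424

1.424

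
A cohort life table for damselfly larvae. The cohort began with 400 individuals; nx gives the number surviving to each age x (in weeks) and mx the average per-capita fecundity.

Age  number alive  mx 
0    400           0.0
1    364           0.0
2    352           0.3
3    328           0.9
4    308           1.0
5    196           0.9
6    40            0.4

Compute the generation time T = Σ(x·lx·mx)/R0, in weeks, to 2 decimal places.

lx = nx/n0 = nx/400: 1, 0.91, 0.88, 0.82, 0.77, 0.49, 0.1
lx·mx: 0, 0, 0.264, 0.738, 0.77, 0.441, 0.04 → R0 = 2.253
x·lx·mx: 0, 0, 0.528, 2.214, 3.08, 2.205, 0.24 → Σ = 8.267
T = 8.267 / 2.253 = 3.66933… → 3.67

3.67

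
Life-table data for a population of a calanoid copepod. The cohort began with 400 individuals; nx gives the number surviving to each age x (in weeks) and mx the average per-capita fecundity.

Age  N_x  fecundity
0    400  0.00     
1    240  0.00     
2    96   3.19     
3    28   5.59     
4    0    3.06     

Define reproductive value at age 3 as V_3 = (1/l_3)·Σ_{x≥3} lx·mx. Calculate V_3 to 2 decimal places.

lx = nx/n0 = nx/400: 1, 0.6, 0.24, 0.07, 0
lx·mx for x ≥ 3: 0.3913, 0 → sum = 0.3913
V_3 = 0.3913 / l_3 = 0.3913 / 0.07 = 5.59 → 5.59

5.59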